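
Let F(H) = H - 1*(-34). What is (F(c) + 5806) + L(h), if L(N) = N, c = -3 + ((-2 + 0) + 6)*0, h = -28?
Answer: 5809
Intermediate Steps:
c = -3 (c = -3 + (-2 + 6)*0 = -3 + 4*0 = -3 + 0 = -3)
F(H) = 34 + H (F(H) = H + 34 = 34 + H)
(F(c) + 5806) + L(h) = ((34 - 3) + 5806) - 28 = (31 + 5806) - 28 = 5837 - 28 = 5809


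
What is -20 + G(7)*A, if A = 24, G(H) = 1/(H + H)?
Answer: -128/7 ≈ -18.286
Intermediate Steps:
G(H) = 1/(2*H)
-20 + G(7)*A = -20 + ((½)/7)*24 = -20 + ((½)*(⅐))*24 = -20 + (1/14)*24 = -20 + 12/7 = -128/7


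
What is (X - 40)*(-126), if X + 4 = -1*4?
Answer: 6048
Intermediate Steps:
X = -8 (X = -4 - 1*4 = -4 - 4 = -8)
(X - 40)*(-126) = (-8 - 40)*(-126) = -48*(-126) = 6048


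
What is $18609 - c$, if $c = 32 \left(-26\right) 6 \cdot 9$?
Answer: $63537$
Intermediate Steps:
$c = -44928$ ($c = \left(-832\right) 54 = -44928$)
$18609 - c = 18609 - -44928 = 18609 + 44928 = 63537$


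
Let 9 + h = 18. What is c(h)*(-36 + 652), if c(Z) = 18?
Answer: 11088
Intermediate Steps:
h = 9 (h = -9 + 18 = 9)
c(h)*(-36 + 652) = 18*(-36 + 652) = 18*616 = 11088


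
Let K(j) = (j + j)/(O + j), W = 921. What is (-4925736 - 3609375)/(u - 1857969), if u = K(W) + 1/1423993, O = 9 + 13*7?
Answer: 12409171022905683/2701292659075430 ≈ 4.5938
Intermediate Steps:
O = 100 (O = 9 + 91 = 100)
K(j) = 2*j/(100 + j) (K(j) = (j + j)/(100 + j) = (2*j)/(100 + j) = 2*j/(100 + j))
u = 2622996127/1453896853 (u = 2*921/(100 + 921) + 1/1423993 = 2*921/1021 + 1/1423993 = 2*921*(1/1021) + 1/1423993 = 1842/1021 + 1/1423993 = 2622996127/1453896853 ≈ 1.8041)
(-4925736 - 3609375)/(u - 1857969) = (-4925736 - 3609375)/(2622996127/1453896853 - 1857969) = -8535111/(-2701292659075430/1453896853) = -8535111*(-1453896853/2701292659075430) = 12409171022905683/2701292659075430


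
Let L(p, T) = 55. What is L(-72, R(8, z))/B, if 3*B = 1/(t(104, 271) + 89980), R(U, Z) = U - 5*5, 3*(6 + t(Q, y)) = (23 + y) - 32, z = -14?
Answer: 14860120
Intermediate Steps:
t(Q, y) = -9 + y/3 (t(Q, y) = -6 + ((23 + y) - 32)/3 = -6 + (-9 + y)/3 = -6 + (-3 + y/3) = -9 + y/3)
R(U, Z) = -25 + U (R(U, Z) = U - 25 = -25 + U)
B = 1/270184 (B = 1/(3*((-9 + (1/3)*271) + 89980)) = 1/(3*((-9 + 271/3) + 89980)) = 1/(3*(244/3 + 89980)) = 1/(3*(270184/3)) = (1/3)*(3/270184) = 1/270184 ≈ 3.7012e-6)
L(-72, R(8, z))/B = 55/(1/270184) = 55*270184 = 14860120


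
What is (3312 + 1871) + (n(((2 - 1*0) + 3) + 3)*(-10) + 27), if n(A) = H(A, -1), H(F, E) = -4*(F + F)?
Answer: 5850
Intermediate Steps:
H(F, E) = -8*F
n(A) = -8*A
(3312 + 1871) + (n(((2 - 1*0) + 3) + 3)*(-10) + 27) = (3312 + 1871) + (-8*(((2 - 1*0) + 3) + 3)*(-10) + 27) = 5183 + (-8*(((2 + 0) + 3) + 3)*(-10) + 27) = 5183 + (-8*((2 + 3) + 3)*(-10) + 27) = 5183 + (-8*(5 + 3)*(-10) + 27) = 5183 + (-8*8*(-10) + 27) = 5183 + (-64*(-10) + 27) = 5183 + (640 + 27) = 5183 + 667 = 5850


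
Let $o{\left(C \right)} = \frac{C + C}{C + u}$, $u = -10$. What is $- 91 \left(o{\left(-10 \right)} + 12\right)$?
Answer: $-1183$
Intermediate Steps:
$o{\left(C \right)} = \frac{2 C}{-10 + C}$ ($o{\left(C \right)} = \frac{C + C}{C - 10} = \frac{2 C}{-10 + C}$)
$- 91 \left(o{\left(-10 \right)} + 12\right) = - 91 \left(2 \left(-10\right) \frac{1}{-10 - 10} + 12\right) = - 91 \left(2 \left(-10\right) \frac{1}{-20} + 12\right) = - 91 \left(2 \left(-10\right) \left(- \frac{1}{20}\right) + 12\right) = - 91 \left(1 + 12\right) = \left(-91\right) 13 = -1183$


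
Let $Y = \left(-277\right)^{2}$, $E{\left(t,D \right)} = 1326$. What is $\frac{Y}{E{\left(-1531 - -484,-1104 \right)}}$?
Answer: $\frac{76729}{1326} \approx 57.865$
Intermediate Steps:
$Y = 76729$
$\frac{Y}{E{\left(-1531 - -484,-1104 \right)}} = \frac{76729}{1326}$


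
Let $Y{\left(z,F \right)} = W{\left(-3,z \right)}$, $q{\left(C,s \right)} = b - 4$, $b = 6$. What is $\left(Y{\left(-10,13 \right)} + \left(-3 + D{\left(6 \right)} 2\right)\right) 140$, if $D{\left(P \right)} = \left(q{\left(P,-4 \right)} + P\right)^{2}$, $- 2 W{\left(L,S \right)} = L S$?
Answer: $15400$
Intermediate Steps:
$q{\left(C,s \right)} = 2$ ($q{\left(C,s \right)} = 6 - 4 = 2$)
$W{\left(L,S \right)} = - \frac{L S}{2}$
$Y{\left(z,F \right)} = \frac{3 z}{2}$ ($Y{\left(z,F \right)} = \left(- \frac{1}{2}\right) \left(-3\right) z = \frac{3 z}{2}$)
$D{\left(P \right)} = \left(2 + P\right)^{2}$
$\left(Y{\left(-10,13 \right)} + \left(-3 + D{\left(6 \right)} 2\right)\right) 140 = \left(\frac{3}{2} \left(-10\right) - \left(3 - \left(2 + 6\right)^{2} \cdot 2\right)\right) 140 = \left(-15 - \left(3 - 8^{2} \cdot 2\right)\right) 140 = \left(-15 + \left(-3 + 64 \cdot 2\right)\right) 140 = \left(-15 + \left(-3 + 128\right)\right) 140 = \left(-15 + 125\right) 140 = 110 \cdot 140 = 15400$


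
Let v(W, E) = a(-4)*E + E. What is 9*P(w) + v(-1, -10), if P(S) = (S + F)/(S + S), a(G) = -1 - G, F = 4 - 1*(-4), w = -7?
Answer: -569/14 ≈ -40.643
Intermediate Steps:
F = 8 (F = 4 + 4 = 8)
v(W, E) = 4*E (v(W, E) = (-1 - 1*(-4))*E + E = (-1 + 4)*E + E = 3*E + E = 4*E)
P(S) = (8 + S)/(2*S) (P(S) = (S + 8)/(S + S) = (8 + S)/((2*S)) = (8 + S)*(1/(2*S)) = (8 + S)/(2*S))
9*P(w) + v(-1, -10) = 9*((1/2)*(8 - 7)/(-7)) + 4*(-10) = 9*((1/2)*(-1/7)*1) - 40 = 9*(-1/14) - 40 = -9/14 - 40 = -569/14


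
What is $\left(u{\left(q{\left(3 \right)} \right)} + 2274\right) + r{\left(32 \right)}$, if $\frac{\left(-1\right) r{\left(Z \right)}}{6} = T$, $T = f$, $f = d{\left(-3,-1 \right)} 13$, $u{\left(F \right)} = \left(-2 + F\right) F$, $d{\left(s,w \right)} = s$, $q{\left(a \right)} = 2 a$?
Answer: $2532$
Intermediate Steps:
$u{\left(F \right)} = F \left(-2 + F\right)$
$f = -39$ ($f = \left(-3\right) 13 = -39$)
$T = -39$
$r{\left(Z \right)} = 234$ ($r{\left(Z \right)} = \left(-6\right) \left(-39\right) = 234$)
$\left(u{\left(q{\left(3 \right)} \right)} + 2274\right) + r{\left(32 \right)} = \left(2 \cdot 3 \left(-2 + 2 \cdot 3\right) + 2274\right) + 234 = \left(6 \left(-2 + 6\right) + 2274\right) + 234 = \left(6 \cdot 4 + 2274\right) + 234 = \left(24 + 2274\right) + 234 = 2298 + 234 = 2532$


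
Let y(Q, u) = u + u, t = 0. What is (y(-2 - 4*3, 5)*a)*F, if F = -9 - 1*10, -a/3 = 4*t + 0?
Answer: 0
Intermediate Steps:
y(Q, u) = 2*u
a = 0 (a = -3*(4*0 + 0) = -3*(0 + 0) = -3*0 = 0)
F = -19 (F = -9 - 10 = -19)
(y(-2 - 4*3, 5)*a)*F = ((2*5)*0)*(-19) = (10*0)*(-19) = 0*(-19) = 0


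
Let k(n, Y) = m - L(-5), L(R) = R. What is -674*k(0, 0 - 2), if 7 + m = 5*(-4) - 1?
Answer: 15502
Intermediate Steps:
m = -28 (m = -7 + (5*(-4) - 1) = -7 + (-20 - 1) = -7 - 21 = -28)
k(n, Y) = -23 (k(n, Y) = -28 - 1*(-5) = -28 + 5 = -23)
-674*k(0, 0 - 2) = -674*(-23) = 15502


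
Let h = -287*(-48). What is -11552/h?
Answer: -722/861 ≈ -0.83856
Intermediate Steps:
h = 13776
-11552/h = -11552/13776 = -11552*1/13776 = -722/861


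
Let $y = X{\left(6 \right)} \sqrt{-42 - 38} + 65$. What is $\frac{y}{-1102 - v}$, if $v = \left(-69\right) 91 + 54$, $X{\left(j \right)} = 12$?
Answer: $\frac{65}{5123} + \frac{48 i \sqrt{5}}{5123} \approx 0.012688 + 0.020951 i$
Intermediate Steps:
$v = -6225$ ($v = -6279 + 54 = -6225$)
$y = 65 + 48 i \sqrt{5}$ ($y = 12 \sqrt{-42 - 38} + 65 = 12 \sqrt{-80} + 65 = 12 \cdot 4 i \sqrt{5} + 65 = 48 i \sqrt{5} + 65 = 65 + 48 i \sqrt{5} \approx 65.0 + 107.33 i$)
$\frac{y}{-1102 - v} = \frac{65 + 48 i \sqrt{5}}{-1102 - -6225} = \frac{65 + 48 i \sqrt{5}}{-1102 + 6225} = \frac{65 + 48 i \sqrt{5}}{5123} = \left(65 + 48 i \sqrt{5}\right) \frac{1}{5123} = \frac{65}{5123} + \frac{48 i \sqrt{5}}{5123}$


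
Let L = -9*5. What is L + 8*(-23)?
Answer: -229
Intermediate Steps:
L = -45
L + 8*(-23) = -45 + 8*(-23) = -45 - 184 = -229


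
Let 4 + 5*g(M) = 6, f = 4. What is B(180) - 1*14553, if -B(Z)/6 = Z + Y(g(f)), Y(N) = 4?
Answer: -15657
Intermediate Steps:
g(M) = ⅖ (g(M) = -⅘ + (⅕)*6 = -⅘ + 6/5 = ⅖)
B(Z) = -24 - 6*Z (B(Z) = -6*(Z + 4) = -6*(4 + Z) = -24 - 6*Z)
B(180) - 1*14553 = (-24 - 6*180) - 1*14553 = (-24 - 1080) - 14553 = -1104 - 14553 = -15657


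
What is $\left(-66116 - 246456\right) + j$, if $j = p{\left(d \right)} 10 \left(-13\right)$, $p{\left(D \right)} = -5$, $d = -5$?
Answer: $-311922$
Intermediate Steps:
$j = 650$ ($j = \left(-5\right) 10 \left(-13\right) = \left(-50\right) \left(-13\right) = 650$)
$\left(-66116 - 246456\right) + j = \left(-66116 - 246456\right) + 650 = -312572 + 650 = -311922$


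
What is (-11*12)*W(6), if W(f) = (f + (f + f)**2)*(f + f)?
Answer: -237600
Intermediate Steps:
W(f) = 2*f*(f + 4*f**2) (W(f) = (f + (2*f)**2)*(2*f) = (f + 4*f**2)*(2*f) = 2*f*(f + 4*f**2))
(-11*12)*W(6) = (-11*12)*(6**2*(2 + 8*6)) = -4752*(2 + 48) = -4752*50 = -132*1800 = -237600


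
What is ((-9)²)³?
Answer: 531441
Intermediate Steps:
((-9)²)³ = 81³ = 531441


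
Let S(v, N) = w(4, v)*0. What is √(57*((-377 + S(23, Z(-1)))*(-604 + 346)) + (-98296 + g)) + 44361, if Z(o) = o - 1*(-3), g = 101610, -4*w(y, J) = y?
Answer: 44361 + 2*√1386869 ≈ 46716.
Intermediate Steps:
w(y, J) = -y/4
Z(o) = 3 + o (Z(o) = o + 3 = 3 + o)
S(v, N) = 0 (S(v, N) = -¼*4*0 = -1*0 = 0)
√(57*((-377 + S(23, Z(-1)))*(-604 + 346)) + (-98296 + g)) + 44361 = √(57*((-377 + 0)*(-604 + 346)) + (-98296 + 101610)) + 44361 = √(57*(-377*(-258)) + 3314) + 44361 = √(57*97266 + 3314) + 44361 = √(5544162 + 3314) + 44361 = √5547476 + 44361 = 2*√1386869 + 44361 = 44361 + 2*√1386869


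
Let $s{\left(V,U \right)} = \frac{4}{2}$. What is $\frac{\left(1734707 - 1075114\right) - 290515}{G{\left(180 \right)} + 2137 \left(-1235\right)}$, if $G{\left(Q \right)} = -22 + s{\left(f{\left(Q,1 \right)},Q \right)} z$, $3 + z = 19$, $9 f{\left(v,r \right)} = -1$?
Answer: $- \frac{369078}{2639185} \approx -0.13985$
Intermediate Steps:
$f{\left(v,r \right)} = - \frac{1}{9}$ ($f{\left(v,r \right)} = \frac{1}{9} \left(-1\right) = - \frac{1}{9}$)
$z = 16$ ($z = -3 + 19 = 16$)
$s{\left(V,U \right)} = 2$ ($s{\left(V,U \right)} = 4 \cdot \frac{1}{2} = 2$)
$G{\left(Q \right)} = 10$ ($G{\left(Q \right)} = -22 + 2 \cdot 16 = -22 + 32 = 10$)
$\frac{\left(1734707 - 1075114\right) - 290515}{G{\left(180 \right)} + 2137 \left(-1235\right)} = \frac{\left(1734707 - 1075114\right) - 290515}{10 + 2137 \left(-1235\right)} = \frac{\left(1734707 - 1075114\right) - 290515}{10 - 2639195} = \frac{659593 - 290515}{-2639185} = 369078 \left(- \frac{1}{2639185}\right) = - \frac{369078}{2639185}$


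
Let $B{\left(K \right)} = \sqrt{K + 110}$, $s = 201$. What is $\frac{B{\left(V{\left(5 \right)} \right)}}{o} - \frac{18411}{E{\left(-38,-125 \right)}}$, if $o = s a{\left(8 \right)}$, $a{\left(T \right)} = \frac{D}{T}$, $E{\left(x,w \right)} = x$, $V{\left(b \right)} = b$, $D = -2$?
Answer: $\frac{969}{2} - \frac{4 \sqrt{115}}{201} \approx 484.29$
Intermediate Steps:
$B{\left(K \right)} = \sqrt{110 + K}$
$a{\left(T \right)} = - \frac{2}{T}$
$o = - \frac{201}{4}$ ($o = 201 \left(- \frac{2}{8}\right) = 201 \left(\left(-2\right) \frac{1}{8}\right) = 201 \left(- \frac{1}{4}\right) = - \frac{201}{4} \approx -50.25$)
$\frac{B{\left(V{\left(5 \right)} \right)}}{o} - \frac{18411}{E{\left(-38,-125 \right)}} = \frac{\sqrt{110 + 5}}{- \frac{201}{4}} - \frac{18411}{-38} = \sqrt{115} \left(- \frac{4}{201}\right) - - \frac{969}{2} = - \frac{4 \sqrt{115}}{201} + \frac{969}{2} = \frac{969}{2} - \frac{4 \sqrt{115}}{201}$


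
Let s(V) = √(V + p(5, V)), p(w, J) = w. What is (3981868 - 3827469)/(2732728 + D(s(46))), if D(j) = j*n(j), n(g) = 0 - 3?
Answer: 60275781496/1066828903075 + 66171*√51/1066828903075 ≈ 0.056500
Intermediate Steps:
n(g) = -3
s(V) = √(5 + V) (s(V) = √(V + 5) = √(5 + V))
D(j) = -3*j (D(j) = j*(-3) = -3*j)
(3981868 - 3827469)/(2732728 + D(s(46))) = (3981868 - 3827469)/(2732728 - 3*√(5 + 46)) = 154399/(2732728 - 3*√51)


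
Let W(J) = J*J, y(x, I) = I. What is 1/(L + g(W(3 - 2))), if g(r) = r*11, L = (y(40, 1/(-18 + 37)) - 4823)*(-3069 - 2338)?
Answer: 19/495476061 ≈ 3.8347e-8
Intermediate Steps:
W(J) = J**2
L = 495475852/19 (L = (1/(-18 + 37) - 4823)*(-3069 - 2338) = (1/19 - 4823)*(-5407) = -91636/19*(-5407) = 495475852/19 ≈ 2.6078e+7)
g(r) = 11*r
1/(L + g(W(3 - 2))) = 1/(495475852/19 + 11*(3 - 2)**2) = 1/(495475852/19 + 11*1**2) = 1/(495475852/19 + 11*1) = 1/(495475852/19 + 11) = 1/(495476061/19) = 19/495476061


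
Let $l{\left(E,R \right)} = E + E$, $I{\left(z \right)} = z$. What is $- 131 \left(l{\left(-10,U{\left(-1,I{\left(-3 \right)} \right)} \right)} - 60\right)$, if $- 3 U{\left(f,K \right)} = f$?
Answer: $10480$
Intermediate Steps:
$U{\left(f,K \right)} = - \frac{f}{3}$
$l{\left(E,R \right)} = 2 E$
$- 131 \left(l{\left(-10,U{\left(-1,I{\left(-3 \right)} \right)} \right)} - 60\right) = - 131 \left(2 \left(-10\right) - 60\right) = - 131 \left(-20 - 60\right) = \left(-131\right) \left(-80\right) = 10480$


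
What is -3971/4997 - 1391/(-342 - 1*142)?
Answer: 264677/127292 ≈ 2.0793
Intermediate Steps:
-3971/4997 - 1391/(-342 - 1*142) = -3971*1/4997 - 1391/(-342 - 142) = -209/263 - 1391/(-484) = -209/263 - 1391*(-1/484) = -209/263 + 1391/484 = 264677/127292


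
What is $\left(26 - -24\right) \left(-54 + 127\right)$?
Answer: $3650$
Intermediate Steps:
$\left(26 - -24\right) \left(-54 + 127\right) = \left(26 + 24\right) 73 = 50 \cdot 73 = 3650$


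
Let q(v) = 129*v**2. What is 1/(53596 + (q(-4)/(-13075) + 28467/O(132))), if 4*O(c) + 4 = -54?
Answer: 379175/19577791394 ≈ 1.9368e-5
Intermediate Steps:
O(c) = -29/2 (O(c) = -1 + (1/4)*(-54) = -1 - 27/2 = -29/2)
1/(53596 + (q(-4)/(-13075) + 28467/O(132))) = 1/(53596 + ((129*(-4)**2)/(-13075) + 28467/(-29/2))) = 1/(53596 + ((129*16)*(-1/13075) + 28467*(-2/29))) = 1/(53596 + (2064*(-1/13075) - 56934/29)) = 1/(53596 + (-2064/13075 - 56934/29)) = 1/(53596 - 744471906/379175) = 1/(19577791394/379175) = 379175/19577791394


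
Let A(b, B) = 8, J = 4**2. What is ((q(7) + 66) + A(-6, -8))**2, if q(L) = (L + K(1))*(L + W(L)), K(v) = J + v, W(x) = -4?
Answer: 21316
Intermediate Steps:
J = 16
K(v) = 16 + v
q(L) = (-4 + L)*(17 + L) (q(L) = (L + (16 + 1))*(L - 4) = (L + 17)*(-4 + L) = (17 + L)*(-4 + L) = (-4 + L)*(17 + L))
((q(7) + 66) + A(-6, -8))**2 = (((-68 + 7**2 + 13*7) + 66) + 8)**2 = (((-68 + 49 + 91) + 66) + 8)**2 = ((72 + 66) + 8)**2 = (138 + 8)**2 = 146**2 = 21316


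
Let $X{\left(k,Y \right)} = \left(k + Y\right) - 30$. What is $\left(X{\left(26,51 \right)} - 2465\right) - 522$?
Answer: $-2940$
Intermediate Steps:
$X{\left(k,Y \right)} = -30 + Y + k$ ($X{\left(k,Y \right)} = \left(Y + k\right) - 30 = -30 + Y + k$)
$\left(X{\left(26,51 \right)} - 2465\right) - 522 = \left(\left(-30 + 51 + 26\right) - 2465\right) - 522 = \left(47 - 2465\right) - 522 = -2418 - 522 = -2940$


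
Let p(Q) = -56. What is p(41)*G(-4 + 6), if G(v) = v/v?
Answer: -56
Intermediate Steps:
G(v) = 1
p(41)*G(-4 + 6) = -56*1 = -56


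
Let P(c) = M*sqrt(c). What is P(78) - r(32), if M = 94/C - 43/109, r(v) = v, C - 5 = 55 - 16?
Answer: -32 + 4177*sqrt(78)/2398 ≈ -16.616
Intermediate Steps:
C = 44 (C = 5 + (55 - 16) = 5 + 39 = 44)
M = 4177/2398 (M = 94/44 - 43/109 = 94*(1/44) - 43*1/109 = 47/22 - 43/109 = 4177/2398 ≈ 1.7419)
P(c) = 4177*sqrt(c)/2398
P(78) - r(32) = 4177*sqrt(78)/2398 - 1*32 = 4177*sqrt(78)/2398 - 32 = -32 + 4177*sqrt(78)/2398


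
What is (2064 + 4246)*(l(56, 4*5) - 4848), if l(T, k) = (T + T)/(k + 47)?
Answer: -2048882240/67 ≈ -3.0580e+7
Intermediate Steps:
l(T, k) = 2*T/(47 + k) (l(T, k) = (2*T)/(47 + k) = 2*T/(47 + k))
(2064 + 4246)*(l(56, 4*5) - 4848) = (2064 + 4246)*(2*56/(47 + 4*5) - 4848) = 6310*(2*56/(47 + 20) - 4848) = 6310*(2*56/67 - 4848) = 6310*(2*56*(1/67) - 4848) = 6310*(112/67 - 4848) = 6310*(-324704/67) = -2048882240/67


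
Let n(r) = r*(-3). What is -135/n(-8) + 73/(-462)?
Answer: -10687/1848 ≈ -5.7830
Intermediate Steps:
n(r) = -3*r
-135/n(-8) + 73/(-462) = -135/((-3*(-8))) + 73/(-462) = -135/24 + 73*(-1/462) = -135*1/24 - 73/462 = -45/8 - 73/462 = -10687/1848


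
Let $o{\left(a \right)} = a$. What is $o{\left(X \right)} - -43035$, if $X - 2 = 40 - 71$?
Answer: $43006$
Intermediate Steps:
$X = -29$ ($X = 2 + \left(40 - 71\right) = 2 - 31 = -29$)
$o{\left(X \right)} - -43035 = -29 - -43035 = -29 + 43035 = 43006$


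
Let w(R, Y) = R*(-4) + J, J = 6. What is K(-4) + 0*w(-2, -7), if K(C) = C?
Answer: -4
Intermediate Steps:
w(R, Y) = 6 - 4*R (w(R, Y) = R*(-4) + 6 = -4*R + 6 = 6 - 4*R)
K(-4) + 0*w(-2, -7) = -4 + 0*(6 - 4*(-2)) = -4 + 0*(6 + 8) = -4 + 0*14 = -4 + 0 = -4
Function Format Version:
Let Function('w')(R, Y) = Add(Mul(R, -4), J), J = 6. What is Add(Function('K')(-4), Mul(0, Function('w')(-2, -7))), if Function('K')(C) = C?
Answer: -4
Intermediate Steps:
Function('w')(R, Y) = Add(6, Mul(-4, R)) (Function('w')(R, Y) = Add(Mul(R, -4), 6) = Add(Mul(-4, R), 6) = Add(6, Mul(-4, R)))
Add(Function('K')(-4), Mul(0, Function('w')(-2, -7))) = Add(-4, Mul(0, Add(6, Mul(-4, -2)))) = Add(-4, Mul(0, Add(6, 8))) = Add(-4, Mul(0, 14)) = Add(-4, 0) = -4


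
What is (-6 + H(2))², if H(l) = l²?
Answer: 4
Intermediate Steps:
(-6 + H(2))² = (-6 + 2²)² = (-6 + 4)² = (-2)² = 4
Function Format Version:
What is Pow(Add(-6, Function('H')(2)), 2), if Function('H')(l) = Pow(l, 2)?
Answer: 4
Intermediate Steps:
Pow(Add(-6, Function('H')(2)), 2) = Pow(Add(-6, Pow(2, 2)), 2) = Pow(Add(-6, 4), 2) = Pow(-2, 2) = 4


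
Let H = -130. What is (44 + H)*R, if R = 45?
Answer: -3870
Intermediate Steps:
(44 + H)*R = (44 - 130)*45 = -86*45 = -3870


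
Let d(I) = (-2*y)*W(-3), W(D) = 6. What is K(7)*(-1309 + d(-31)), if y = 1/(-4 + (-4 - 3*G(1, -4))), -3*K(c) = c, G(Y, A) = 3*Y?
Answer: 155687/51 ≈ 3052.7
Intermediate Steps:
K(c) = -c/3
y = -1/17 (y = 1/(-4 + (-4 - 9)) = 1/(-4 - 13) = 1/(-17) = -1/17 ≈ -0.058824)
d(I) = 12/17 (d(I) = -2*(-1/17)*6 = (2/17)*6 = 12/17)
K(7)*(-1309 + d(-31)) = (-⅓*7)*(-1309 + 12/17) = -7/3*(-22241/17) = 155687/51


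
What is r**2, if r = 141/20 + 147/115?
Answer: 14676561/211600 ≈ 69.360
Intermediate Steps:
r = 3831/460 (r = 141*(1/20) + 147*(1/115) = 141/20 + 147/115 = 3831/460 ≈ 8.3283)
r**2 = (3831/460)**2 = 14676561/211600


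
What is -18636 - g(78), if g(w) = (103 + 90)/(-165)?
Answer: -3074747/165 ≈ -18635.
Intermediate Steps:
g(w) = -193/165 (g(w) = 193*(-1/165) = -193/165)
-18636 - g(78) = -18636 - 1*(-193/165) = -18636 + 193/165 = -3074747/165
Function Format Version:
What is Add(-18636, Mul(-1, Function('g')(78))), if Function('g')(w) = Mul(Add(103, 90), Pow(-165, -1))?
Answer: Rational(-3074747, 165) ≈ -18635.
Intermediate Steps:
Function('g')(w) = Rational(-193, 165) (Function('g')(w) = Mul(193, Rational(-1, 165)) = Rational(-193, 165))
Add(-18636, Mul(-1, Function('g')(78))) = Add(-18636, Mul(-1, Rational(-193, 165))) = Add(-18636, Rational(193, 165)) = Rational(-3074747, 165)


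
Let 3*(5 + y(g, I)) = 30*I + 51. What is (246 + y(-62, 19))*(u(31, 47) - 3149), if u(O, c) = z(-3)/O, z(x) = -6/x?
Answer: -43732416/31 ≈ -1.4107e+6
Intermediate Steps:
y(g, I) = 12 + 10*I (y(g, I) = -5 + (30*I + 51)/3 = -5 + (51 + 30*I)/3 = -5 + (17 + 10*I) = 12 + 10*I)
u(O, c) = 2/O (u(O, c) = (-6/(-3))/O = (-6*(-⅓))/O = 2/O)
(246 + y(-62, 19))*(u(31, 47) - 3149) = (246 + (12 + 10*19))*(2/31 - 3149) = (246 + (12 + 190))*(2*(1/31) - 3149) = (246 + 202)*(2/31 - 3149) = 448*(-97617/31) = -43732416/31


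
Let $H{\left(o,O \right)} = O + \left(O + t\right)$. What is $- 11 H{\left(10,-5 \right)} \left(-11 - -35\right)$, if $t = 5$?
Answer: $1320$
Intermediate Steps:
$H{\left(o,O \right)} = 5 + 2 O$ ($H{\left(o,O \right)} = O + \left(O + 5\right) = O + \left(5 + O\right) = 5 + 2 O$)
$- 11 H{\left(10,-5 \right)} \left(-11 - -35\right) = - 11 \left(5 + 2 \left(-5\right)\right) \left(-11 - -35\right) = - 11 \left(5 - 10\right) \left(-11 + 35\right) = \left(-11\right) \left(-5\right) 24 = 55 \cdot 24 = 1320$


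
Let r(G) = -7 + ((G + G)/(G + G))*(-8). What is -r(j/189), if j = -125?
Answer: 15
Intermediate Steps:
r(G) = -15 (r(G) = -7 + ((2*G)/((2*G)))*(-8) = -7 + ((2*G)*(1/(2*G)))*(-8) = -7 + 1*(-8) = -7 - 8 = -15)
-r(j/189) = -1*(-15) = 15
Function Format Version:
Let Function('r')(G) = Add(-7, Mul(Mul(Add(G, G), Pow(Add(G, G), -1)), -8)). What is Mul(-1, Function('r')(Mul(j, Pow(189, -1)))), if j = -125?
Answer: 15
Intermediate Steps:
Function('r')(G) = -15 (Function('r')(G) = Add(-7, Mul(Mul(Mul(2, G), Pow(Mul(2, G), -1)), -8)) = Add(-7, Mul(Mul(Mul(2, G), Mul(Rational(1, 2), Pow(G, -1))), -8)) = Add(-7, Mul(1, -8)) = Add(-7, -8) = -15)
Mul(-1, Function('r')(Mul(j, Pow(189, -1)))) = Mul(-1, -15) = 15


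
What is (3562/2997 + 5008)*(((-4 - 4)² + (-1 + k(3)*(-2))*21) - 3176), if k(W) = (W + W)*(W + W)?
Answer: -69733239010/2997 ≈ -2.3268e+7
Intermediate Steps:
k(W) = 4*W² (k(W) = (2*W)*(2*W) = 4*W²)
(3562/2997 + 5008)*(((-4 - 4)² + (-1 + k(3)*(-2))*21) - 3176) = (3562/2997 + 5008)*(((-4 - 4)² + (-1 + (4*3²)*(-2))*21) - 3176) = (3562*(1/2997) + 5008)*(((-8)² + (-1 + (4*9)*(-2))*21) - 3176) = (3562/2997 + 5008)*((64 + (-1 + 36*(-2))*21) - 3176) = 15012538*((64 + (-1 - 72)*21) - 3176)/2997 = 15012538*((64 - 73*21) - 3176)/2997 = 15012538*((64 - 1533) - 3176)/2997 = 15012538*(-1469 - 3176)/2997 = (15012538/2997)*(-4645) = -69733239010/2997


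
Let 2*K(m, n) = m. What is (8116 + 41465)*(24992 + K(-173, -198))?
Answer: 2469679191/2 ≈ 1.2348e+9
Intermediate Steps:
K(m, n) = m/2
(8116 + 41465)*(24992 + K(-173, -198)) = (8116 + 41465)*(24992 + (1/2)*(-173)) = 49581*(24992 - 173/2) = 49581*(49811/2) = 2469679191/2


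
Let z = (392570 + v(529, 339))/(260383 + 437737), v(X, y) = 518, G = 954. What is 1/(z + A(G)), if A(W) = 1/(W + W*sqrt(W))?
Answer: 3719021540575131270/2094052424063739263 - 21794645803950*sqrt(106)/2094052424063739263 ≈ 1.7759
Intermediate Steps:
A(W) = 1/(W + W**(3/2))
z = 49136/87265 (z = (392570 + 518)/(260383 + 437737) = 393088/698120 = 393088*(1/698120) = 49136/87265 ≈ 0.56307)
1/(z + A(G)) = 1/(49136/87265 + 1/(954 + 954**(3/2))) = 1/(49136/87265 + 1/(954 + 2862*sqrt(106)))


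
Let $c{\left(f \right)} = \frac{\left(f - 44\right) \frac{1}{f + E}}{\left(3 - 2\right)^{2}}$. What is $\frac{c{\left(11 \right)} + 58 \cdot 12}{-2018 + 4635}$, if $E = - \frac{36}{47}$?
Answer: $\frac{333225}{1258777} \approx 0.26472$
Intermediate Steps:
$E = - \frac{36}{47}$ ($E = \left(-36\right) \frac{1}{47} = - \frac{36}{47} \approx -0.76596$)
$c{\left(f \right)} = \frac{-44 + f}{- \frac{36}{47} + f}$ ($c{\left(f \right)} = \frac{\left(f - 44\right) \frac{1}{f - \frac{36}{47}}}{\left(3 - 2\right)^{2}} = \frac{\left(-44 + f\right) \frac{1}{- \frac{36}{47} + f}}{1^{2}} = \frac{\frac{1}{- \frac{36}{47} + f} \left(-44 + f\right)}{1} = \frac{-44 + f}{- \frac{36}{47} + f} 1 = \frac{-44 + f}{- \frac{36}{47} + f}$)
$\frac{c{\left(11 \right)} + 58 \cdot 12}{-2018 + 4635} = \frac{\frac{47 \left(-44 + 11\right)}{-36 + 47 \cdot 11} + 58 \cdot 12}{-2018 + 4635} = \frac{47 \frac{1}{-36 + 517} \left(-33\right) + 696}{2617} = \left(47 \cdot \frac{1}{481} \left(-33\right) + 696\right) \frac{1}{2617} = \left(- \frac{1551}{481} + 696\right) \frac{1}{2617} = \frac{333225}{481} \cdot \frac{1}{2617} = \frac{333225}{1258777}$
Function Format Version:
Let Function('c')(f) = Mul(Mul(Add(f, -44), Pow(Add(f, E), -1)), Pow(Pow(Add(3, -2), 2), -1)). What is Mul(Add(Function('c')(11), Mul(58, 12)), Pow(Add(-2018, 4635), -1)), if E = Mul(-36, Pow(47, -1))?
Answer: Rational(333225, 1258777) ≈ 0.26472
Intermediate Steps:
E = Rational(-36, 47) (E = Mul(-36, Rational(1, 47)) = Rational(-36, 47) ≈ -0.76596)
Function('c')(f) = Mul(Pow(Add(Rational(-36, 47), f), -1), Add(-44, f)) (Function('c')(f) = Mul(Mul(Add(f, -44), Pow(Add(f, Rational(-36, 47)), -1)), Pow(Pow(Add(3, -2), 2), -1)) = Mul(Mul(Add(-44, f), Pow(Add(Rational(-36, 47), f), -1)), Pow(Pow(1, 2), -1)) = Mul(Mul(Pow(Add(Rational(-36, 47), f), -1), Add(-44, f)), Pow(1, -1)) = Mul(Mul(Pow(Add(Rational(-36, 47), f), -1), Add(-44, f)), 1) = Mul(Pow(Add(Rational(-36, 47), f), -1), Add(-44, f)))
Mul(Add(Function('c')(11), Mul(58, 12)), Pow(Add(-2018, 4635), -1)) = Mul(Add(Mul(47, Pow(Add(-36, Mul(47, 11)), -1), Add(-44, 11)), Mul(58, 12)), Pow(Add(-2018, 4635), -1)) = Mul(Add(Mul(47, Pow(Add(-36, 517), -1), -33), 696), Pow(2617, -1)) = Mul(Add(Mul(47, Pow(481, -1), -33), 696), Rational(1, 2617)) = Mul(Add(Mul(47, Rational(1, 481), -33), 696), Rational(1, 2617)) = Mul(Add(Rational(-1551, 481), 696), Rational(1, 2617)) = Mul(Rational(333225, 481), Rational(1, 2617)) = Rational(333225, 1258777)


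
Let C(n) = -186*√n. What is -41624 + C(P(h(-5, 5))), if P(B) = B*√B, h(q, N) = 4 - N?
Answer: -41624 - 186*√(-I) ≈ -41756.0 + 131.52*I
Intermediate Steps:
P(B) = B^(3/2)
-41624 + C(P(h(-5, 5))) = -41624 - 186*(-(4 - 1*5)^(¾)) = -41624 - 186*(-(4 - 5)^(¾)) = -41624 - 186*(-(-1)^(¾)) = -41624 - 186*√(-I)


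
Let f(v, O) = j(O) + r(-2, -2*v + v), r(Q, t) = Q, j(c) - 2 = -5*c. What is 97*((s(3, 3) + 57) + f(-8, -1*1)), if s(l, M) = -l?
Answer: 5723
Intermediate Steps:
j(c) = 2 - 5*c
f(v, O) = -5*O (f(v, O) = (2 - 5*O) - 2 = -5*O)
97*((s(3, 3) + 57) + f(-8, -1*1)) = 97*((-1*3 + 57) - (-5)) = 97*((-3 + 57) - 5*(-1)) = 97*(54 + 5) = 97*59 = 5723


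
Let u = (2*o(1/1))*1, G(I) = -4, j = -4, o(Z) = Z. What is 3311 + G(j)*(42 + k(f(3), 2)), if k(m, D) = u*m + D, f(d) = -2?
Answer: 3151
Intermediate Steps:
u = 2 (u = (2/1)*1 = (2*1)*1 = 2*1 = 2)
k(m, D) = D + 2*m (k(m, D) = 2*m + D = D + 2*m)
3311 + G(j)*(42 + k(f(3), 2)) = 3311 - 4*(42 + (2 + 2*(-2))) = 3311 - 4*(42 + (2 - 4)) = 3311 - 4*(42 - 2) = 3311 - 4*40 = 3311 - 160 = 3151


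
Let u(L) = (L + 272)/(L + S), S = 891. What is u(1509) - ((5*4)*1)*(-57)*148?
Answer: 404929781/2400 ≈ 1.6872e+5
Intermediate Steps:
u(L) = (272 + L)/(891 + L) (u(L) = (L + 272)/(L + 891) = (272 + L)/(891 + L))
u(1509) - ((5*4)*1)*(-57)*148 = (272 + 1509)/(891 + 1509) - ((5*4)*1)*(-57)*148 = 1781/2400 - (20*1)*(-57)*148 = (1/2400)*1781 - 20*(-57)*148 = 1781/2400 - (-1140)*148 = 1781/2400 - 1*(-168720) = 1781/2400 + 168720 = 404929781/2400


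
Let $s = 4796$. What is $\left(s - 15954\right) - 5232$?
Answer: $-16390$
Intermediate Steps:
$\left(s - 15954\right) - 5232 = \left(4796 - 15954\right) - 5232 = -11158 - 5232 = -16390$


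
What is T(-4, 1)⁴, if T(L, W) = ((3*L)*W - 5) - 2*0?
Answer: 83521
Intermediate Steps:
T(L, W) = -5 + 3*L*W (T(L, W) = (3*L*W - 5) + 0 = (-5 + 3*L*W) + 0 = -5 + 3*L*W)
T(-4, 1)⁴ = (-5 + 3*(-4)*1)⁴ = (-5 - 12)⁴ = (-17)⁴ = 83521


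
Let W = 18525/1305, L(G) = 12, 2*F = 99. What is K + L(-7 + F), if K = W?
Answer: 2279/87 ≈ 26.195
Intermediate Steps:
F = 99/2 (F = (1/2)*99 = 99/2 ≈ 49.500)
W = 1235/87 (W = 18525*(1/1305) = 1235/87 ≈ 14.195)
K = 1235/87 ≈ 14.195
K + L(-7 + F) = 1235/87 + 12 = 2279/87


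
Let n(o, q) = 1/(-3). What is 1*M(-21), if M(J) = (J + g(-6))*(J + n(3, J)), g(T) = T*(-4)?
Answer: -64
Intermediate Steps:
n(o, q) = -1/3
g(T) = -4*T
M(J) = (24 + J)*(-1/3 + J) (M(J) = (J - 4*(-6))*(J - 1/3) = (J + 24)*(-1/3 + J) = (24 + J)*(-1/3 + J))
1*M(-21) = 1*(-8 + (-21)**2 + (71/3)*(-21)) = 1*(-8 + 441 - 497) = 1*(-64) = -64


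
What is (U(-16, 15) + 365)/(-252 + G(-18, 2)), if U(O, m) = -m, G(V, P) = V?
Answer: -35/27 ≈ -1.2963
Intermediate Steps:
(U(-16, 15) + 365)/(-252 + G(-18, 2)) = (-1*15 + 365)/(-252 - 18) = (-15 + 365)/(-270) = 350*(-1/270) = -35/27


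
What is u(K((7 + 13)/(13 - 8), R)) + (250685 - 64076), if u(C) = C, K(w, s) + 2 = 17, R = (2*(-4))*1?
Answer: 186624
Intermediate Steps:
R = -8 (R = -8*1 = -8)
K(w, s) = 15 (K(w, s) = -2 + 17 = 15)
u(K((7 + 13)/(13 - 8), R)) + (250685 - 64076) = 15 + (250685 - 64076) = 15 + 186609 = 186624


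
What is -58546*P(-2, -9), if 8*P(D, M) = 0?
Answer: 0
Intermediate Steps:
P(D, M) = 0 (P(D, M) = (1/8)*0 = 0)
-58546*P(-2, -9) = -58546*0 = 0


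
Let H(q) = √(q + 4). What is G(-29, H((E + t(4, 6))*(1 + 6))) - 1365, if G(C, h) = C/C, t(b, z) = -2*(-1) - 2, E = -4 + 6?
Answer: -1364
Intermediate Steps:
E = 2
t(b, z) = 0 (t(b, z) = 2 - 2 = 0)
H(q) = √(4 + q)
G(C, h) = 1
G(-29, H((E + t(4, 6))*(1 + 6))) - 1365 = 1 - 1365 = -1364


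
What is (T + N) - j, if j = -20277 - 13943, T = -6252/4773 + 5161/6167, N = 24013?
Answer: 571359910524/9811697 ≈ 58233.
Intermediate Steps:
T = -4640877/9811697 (T = -6252*1/4773 + 5161*(1/6167) = -2084/1591 + 5161/6167 = -4640877/9811697 ≈ -0.47299)
j = -34220
(T + N) - j = (-4640877/9811697 + 24013) - 1*(-34220) = 235603639184/9811697 + 34220 = 571359910524/9811697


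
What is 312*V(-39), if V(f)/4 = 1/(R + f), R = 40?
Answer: 1248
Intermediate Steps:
V(f) = 4/(40 + f)
312*V(-39) = 312*(4/(40 - 39)) = 312*(4/1) = 312*(4*1) = 312*4 = 1248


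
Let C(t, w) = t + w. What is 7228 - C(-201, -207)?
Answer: 7636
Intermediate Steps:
7228 - C(-201, -207) = 7228 - (-201 - 207) = 7228 - 1*(-408) = 7228 + 408 = 7636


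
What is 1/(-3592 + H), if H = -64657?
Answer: -1/68249 ≈ -1.4652e-5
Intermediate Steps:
1/(-3592 + H) = 1/(-3592 - 64657) = 1/(-68249) = -1/68249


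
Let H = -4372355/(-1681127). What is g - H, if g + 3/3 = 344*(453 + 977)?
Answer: 6036306134/12271 ≈ 4.9192e+5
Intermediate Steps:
H = 31915/12271 (H = -4372355*(-1/1681127) = 31915/12271 ≈ 2.6008)
g = 491919 (g = -1 + 344*(453 + 977) = -1 + 344*1430 = -1 + 491920 = 491919)
g - H = 491919 - 1*31915/12271 = 491919 - 31915/12271 = 6036306134/12271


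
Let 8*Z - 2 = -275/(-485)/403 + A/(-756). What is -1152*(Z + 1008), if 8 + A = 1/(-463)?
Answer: -147155726410484/126693931 ≈ -1.1615e+6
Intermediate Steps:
A = -3705/463 (A = -8 + 1/(-463) = -8 - 1/463 = -3705/463 ≈ -8.0022)
Z = 9176657597/36487852128 (Z = ¼ + (-275/(-485)/403 - 3705/463/(-756))/8 = ¼ + (-275*(-1/485)*(1/403) - 3705/463*(-1/756))/8 = ¼ + ((55/97)*(1/403) + 1235/116676)/8 = ¼ + (55/39091 + 1235/116676)/8 = ¼ + (⅛)*(54694565/4560981516) = ¼ + 54694565/36487852128 = 9176657597/36487852128 ≈ 0.25150)
-1152*(Z + 1008) = -1152*(9176657597/36487852128 + 1008) = -1152*36788931602621/36487852128 = -147155726410484/126693931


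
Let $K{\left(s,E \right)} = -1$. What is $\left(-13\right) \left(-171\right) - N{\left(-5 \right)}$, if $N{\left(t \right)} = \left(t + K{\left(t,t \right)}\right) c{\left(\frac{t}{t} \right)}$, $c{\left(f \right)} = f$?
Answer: $2229$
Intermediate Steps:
$N{\left(t \right)} = -1 + t$ ($N{\left(t \right)} = \left(t - 1\right) \frac{t}{t} = \left(-1 + t\right) 1 = -1 + t$)
$\left(-13\right) \left(-171\right) - N{\left(-5 \right)} = \left(-13\right) \left(-171\right) - \left(-1 - 5\right) = 2223 - -6 = 2223 + 6 = 2229$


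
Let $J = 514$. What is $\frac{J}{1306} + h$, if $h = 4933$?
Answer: $\frac{3221506}{653} \approx 4933.4$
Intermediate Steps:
$\frac{J}{1306} + h = \frac{514}{1306} + 4933 = 514 \cdot \frac{1}{1306} + 4933 = \frac{257}{653} + 4933 = \frac{3221506}{653}$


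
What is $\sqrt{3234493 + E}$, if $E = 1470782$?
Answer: $5 \sqrt{188211} \approx 2169.2$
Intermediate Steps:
$\sqrt{3234493 + E} = \sqrt{3234493 + 1470782} = \sqrt{4705275} = 5 \sqrt{188211}$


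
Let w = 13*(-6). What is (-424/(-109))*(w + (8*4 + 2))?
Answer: -18656/109 ≈ -171.16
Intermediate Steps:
w = -78
(-424/(-109))*(w + (8*4 + 2)) = (-424/(-109))*(-78 + (8*4 + 2)) = (-424*(-1/109))*(-78 + (32 + 2)) = 424*(-78 + 34)/109 = (424/109)*(-44) = -18656/109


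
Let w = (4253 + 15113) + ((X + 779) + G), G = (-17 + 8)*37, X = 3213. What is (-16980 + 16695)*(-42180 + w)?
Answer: 5459175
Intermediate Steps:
G = -333 (G = -9*37 = -333)
w = 23025 (w = (4253 + 15113) + ((3213 + 779) - 333) = 19366 + (3992 - 333) = 19366 + 3659 = 23025)
(-16980 + 16695)*(-42180 + w) = (-16980 + 16695)*(-42180 + 23025) = -285*(-19155) = 5459175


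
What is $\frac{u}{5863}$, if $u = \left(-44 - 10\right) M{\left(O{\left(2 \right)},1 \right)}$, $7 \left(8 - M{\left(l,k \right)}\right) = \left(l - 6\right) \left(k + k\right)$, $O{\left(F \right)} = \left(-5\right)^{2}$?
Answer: $- \frac{972}{41041} \approx -0.023684$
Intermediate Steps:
$O{\left(F \right)} = 25$
$M{\left(l,k \right)} = 8 - \frac{2 k \left(-6 + l\right)}{7}$ ($M{\left(l,k \right)} = 8 - \frac{\left(l - 6\right) \left(k + k\right)}{7} = 8 - \frac{\left(-6 + l\right) 2 k}{7} = 8 - \frac{2 k \left(-6 + l\right)}{7}$)
$u = - \frac{972}{7}$ ($u = \left(-44 - 10\right) \left(8 + \frac{12}{7} \cdot 1 - \frac{2}{7} \cdot 25\right) = - 54 \left(8 + \frac{12}{7} - \frac{50}{7}\right) = \left(-54\right) \frac{18}{7} = - \frac{972}{7} \approx -138.86$)
$\frac{u}{5863} = - \frac{972}{7 \cdot 5863} = \left(- \frac{972}{7}\right) \frac{1}{5863} = - \frac{972}{41041}$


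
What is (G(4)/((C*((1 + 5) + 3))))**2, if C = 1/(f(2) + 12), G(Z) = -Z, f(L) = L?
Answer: 3136/81 ≈ 38.716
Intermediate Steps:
C = 1/14 (C = 1/(2 + 12) = 1/14 ≈ 0.071429)
(G(4)/((C*((1 + 5) + 3))))**2 = ((-1*4)/((((1 + 5) + 3)/14)))**2 = (-4*14/(6 + 3))**2 = (-4/((1/14)*9))**2 = (-4/9/14)**2 = (-4*14/9)**2 = (-56/9)**2 = 3136/81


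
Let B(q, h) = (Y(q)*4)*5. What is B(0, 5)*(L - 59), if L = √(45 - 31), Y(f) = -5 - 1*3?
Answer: 9440 - 160*√14 ≈ 8841.3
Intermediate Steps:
Y(f) = -8 (Y(f) = -5 - 3 = -8)
L = √14 ≈ 3.7417
B(q, h) = -160 (B(q, h) = -8*4*5 = -32*5 = -160)
B(0, 5)*(L - 59) = -160*(√14 - 59) = -160*(-59 + √14) = 9440 - 160*√14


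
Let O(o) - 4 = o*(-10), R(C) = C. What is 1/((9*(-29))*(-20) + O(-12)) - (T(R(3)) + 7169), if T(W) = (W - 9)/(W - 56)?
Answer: -2030522219/283232 ≈ -7169.1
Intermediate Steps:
O(o) = 4 - 10*o (O(o) = 4 + o*(-10) = 4 - 10*o)
T(W) = (-9 + W)/(-56 + W)
1/((9*(-29))*(-20) + O(-12)) - (T(R(3)) + 7169) = 1/((9*(-29))*(-20) + (4 - 10*(-12))) - ((-9 + 3)/(-56 + 3) + 7169) = 1/(-261*(-20) + (4 + 120)) - (-6/(-53) + 7169) = 1/(5220 + 124) - (-1/53*(-6) + 7169) = 1/5344 - (6/53 + 7169) = 1/5344 - 1*379963/53 = 1/5344 - 379963/53 = -2030522219/283232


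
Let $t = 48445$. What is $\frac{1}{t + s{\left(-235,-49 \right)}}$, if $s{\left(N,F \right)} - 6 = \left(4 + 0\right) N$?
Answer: $\frac{1}{47511} \approx 2.1048 \cdot 10^{-5}$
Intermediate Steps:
$s{\left(N,F \right)} = 6 + 4 N$ ($s{\left(N,F \right)} = 6 + \left(4 + 0\right) N = 6 + 4 N$)
$\frac{1}{t + s{\left(-235,-49 \right)}} = \frac{1}{48445 + \left(6 + 4 \left(-235\right)\right)} = \frac{1}{48445 + \left(6 - 940\right)} = \frac{1}{48445 - 934} = \frac{1}{47511}$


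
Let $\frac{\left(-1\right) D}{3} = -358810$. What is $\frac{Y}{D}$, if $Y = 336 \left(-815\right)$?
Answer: $- \frac{9128}{35881} \approx -0.2544$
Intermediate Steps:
$D = 1076430$ ($D = \left(-3\right) \left(-358810\right) = 1076430$)
$Y = -273840$
$\frac{Y}{D} = - \frac{273840}{1076430} = \left(-273840\right) \frac{1}{1076430} = - \frac{9128}{35881}$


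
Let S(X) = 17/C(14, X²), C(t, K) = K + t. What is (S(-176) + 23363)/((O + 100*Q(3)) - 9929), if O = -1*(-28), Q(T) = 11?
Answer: -55693799/20980230 ≈ -2.6546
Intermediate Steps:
O = 28
S(X) = 17/(14 + X²) (S(X) = 17/(X² + 14) = 17/(14 + X²))
(S(-176) + 23363)/((O + 100*Q(3)) - 9929) = (17/(14 + (-176)²) + 23363)/((28 + 100*11) - 9929) = (17/(14 + 30976) + 23363)/((28 + 1100) - 9929) = (17/30990 + 23363)/(1128 - 9929) = (17*(1/30990) + 23363)/(-8801) = (17/30990 + 23363)*(-1/8801) = (724019387/30990)*(-1/8801) = -55693799/20980230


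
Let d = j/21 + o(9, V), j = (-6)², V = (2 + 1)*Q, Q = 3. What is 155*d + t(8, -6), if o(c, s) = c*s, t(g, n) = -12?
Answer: 89661/7 ≈ 12809.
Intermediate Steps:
V = 9 (V = (2 + 1)*3 = 3*3 = 9)
j = 36
d = 579/7 (d = 36/21 + 9*9 = 36*(1/21) + 81 = 12/7 + 81 = 579/7 ≈ 82.714)
155*d + t(8, -6) = 155*(579/7) - 12 = 89745/7 - 12 = 89661/7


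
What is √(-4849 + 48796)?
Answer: 3*√4883 ≈ 209.64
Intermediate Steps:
√(-4849 + 48796) = √43947 = 3*√4883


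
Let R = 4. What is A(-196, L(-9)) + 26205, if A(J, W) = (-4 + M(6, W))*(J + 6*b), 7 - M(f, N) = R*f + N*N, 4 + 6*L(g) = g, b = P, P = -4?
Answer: 286720/9 ≈ 31858.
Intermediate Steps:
b = -4
L(g) = -⅔ + g/6
M(f, N) = 7 - N² - 4*f (M(f, N) = 7 - (4*f + N*N) = 7 - (4*f + N²) = 7 - (N² + 4*f) = 7 + (-N² - 4*f) = 7 - N² - 4*f)
A(J, W) = (-24 + J)*(-21 - W²) (A(J, W) = (-4 + (7 - W² - 4*6))*(J + 6*(-4)) = (-4 + (7 - W² - 24))*(J - 24) = (-4 + (-17 - W²))*(-24 + J) = (-21 - W²)*(-24 + J) = (-24 + J)*(-21 - W²))
A(-196, L(-9)) + 26205 = (504 - 21*(-196) + 24*(-⅔ + (⅙)*(-9))² - 1*(-196)*(-⅔ + (⅙)*(-9))²) + 26205 = (504 + 4116 + 24*(-⅔ - 3/2)² - 1*(-196)*(-⅔ - 3/2)²) + 26205 = (504 + 4116 + 24*(-13/6)² - 1*(-196)*(-13/6)²) + 26205 = (504 + 4116 + 24*(169/36) - 1*(-196)*169/36) + 26205 = (504 + 4116 + 338/3 + 8281/9) + 26205 = 50875/9 + 26205 = 286720/9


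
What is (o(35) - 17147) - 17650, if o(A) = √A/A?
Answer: -34797 + √35/35 ≈ -34797.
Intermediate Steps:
o(A) = A^(-½)
(o(35) - 17147) - 17650 = (35^(-½) - 17147) - 17650 = (√35/35 - 17147) - 17650 = (-17147 + √35/35) - 17650 = -34797 + √35/35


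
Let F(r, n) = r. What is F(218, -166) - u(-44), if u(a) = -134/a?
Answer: 4729/22 ≈ 214.95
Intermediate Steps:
F(218, -166) - u(-44) = 218 - (-134)/(-44) = 218 - (-134)*(-1)/44 = 218 - 1*67/22 = 218 - 67/22 = 4729/22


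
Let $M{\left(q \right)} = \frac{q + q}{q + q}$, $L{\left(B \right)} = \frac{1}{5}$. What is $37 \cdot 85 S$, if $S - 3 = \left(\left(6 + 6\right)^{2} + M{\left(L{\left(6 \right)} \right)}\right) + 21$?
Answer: $531505$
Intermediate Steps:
$L{\left(B \right)} = \frac{1}{5}$
$M{\left(q \right)} = 1$ ($M{\left(q \right)} = \frac{2 q}{2 q} = 2 q \frac{1}{2 q} = 1$)
$S = 169$ ($S = 3 + \left(\left(\left(6 + 6\right)^{2} + 1\right) + 21\right) = 3 + \left(\left(12^{2} + 1\right) + 21\right) = 3 + \left(\left(144 + 1\right) + 21\right) = 3 + \left(145 + 21\right) = 3 + 166 = 169$)
$37 \cdot 85 S = 37 \cdot 85 \cdot 169 = 3145 \cdot 169 = 531505$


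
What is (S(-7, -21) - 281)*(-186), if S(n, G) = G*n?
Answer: 24924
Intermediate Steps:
(S(-7, -21) - 281)*(-186) = (-21*(-7) - 281)*(-186) = (147 - 281)*(-186) = -134*(-186) = 24924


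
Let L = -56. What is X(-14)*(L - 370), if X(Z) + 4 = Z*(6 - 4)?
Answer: 13632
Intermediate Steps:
X(Z) = -4 + 2*Z (X(Z) = -4 + Z*(6 - 4) = -4 + Z*2 = -4 + 2*Z)
X(-14)*(L - 370) = (-4 + 2*(-14))*(-56 - 370) = (-4 - 28)*(-426) = -32*(-426) = 13632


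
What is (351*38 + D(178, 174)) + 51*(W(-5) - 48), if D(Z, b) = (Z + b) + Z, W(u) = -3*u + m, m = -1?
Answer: 12134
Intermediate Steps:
W(u) = -1 - 3*u (W(u) = -3*u - 1 = -1 - 3*u)
D(Z, b) = b + 2*Z
(351*38 + D(178, 174)) + 51*(W(-5) - 48) = (351*38 + (174 + 2*178)) + 51*((-1 - 3*(-5)) - 48) = (13338 + (174 + 356)) + 51*((-1 + 15) - 48) = (13338 + 530) + 51*(14 - 48) = 13868 + 51*(-34) = 13868 - 1734 = 12134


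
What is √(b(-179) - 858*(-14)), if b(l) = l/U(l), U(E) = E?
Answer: √12013 ≈ 109.60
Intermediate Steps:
b(l) = 1 (b(l) = l/l = 1)
√(b(-179) - 858*(-14)) = √(1 - 858*(-14)) = √(1 + 12012) = √12013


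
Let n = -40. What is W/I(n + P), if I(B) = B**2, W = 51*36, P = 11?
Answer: 1836/841 ≈ 2.1831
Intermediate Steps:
W = 1836
W/I(n + P) = 1836/((-40 + 11)**2) = 1836/((-29)**2) = 1836/841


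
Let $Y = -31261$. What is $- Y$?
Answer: $31261$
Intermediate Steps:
$- Y = \left(-1\right) \left(-31261\right) = 31261$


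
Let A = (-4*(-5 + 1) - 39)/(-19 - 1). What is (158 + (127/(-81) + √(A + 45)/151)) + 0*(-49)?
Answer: 12671/81 + √4615/1510 ≈ 156.48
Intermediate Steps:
A = 23/20 (A = (-4*(-4) - 39)/(-20) = (16 - 39)*(-1/20) = -23*(-1/20) = 23/20 ≈ 1.1500)
(158 + (127/(-81) + √(A + 45)/151)) + 0*(-49) = (158 + (127/(-81) + √(23/20 + 45)/151)) + 0*(-49) = (158 + (127*(-1/81) + √(923/20)*(1/151))) + 0 = (158 + (-127/81 + (√4615/10)*(1/151))) + 0 = (158 + (-127/81 + √4615/1510)) + 0 = (12671/81 + √4615/1510) + 0 = 12671/81 + √4615/1510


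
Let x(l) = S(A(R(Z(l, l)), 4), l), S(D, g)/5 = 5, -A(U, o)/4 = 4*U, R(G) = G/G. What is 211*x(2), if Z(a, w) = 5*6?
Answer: 5275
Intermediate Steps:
Z(a, w) = 30
R(G) = 1
A(U, o) = -16*U
S(D, g) = 25 (S(D, g) = 5*5 = 25)
x(l) = 25
211*x(2) = 211*25 = 5275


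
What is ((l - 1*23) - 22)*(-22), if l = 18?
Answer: 594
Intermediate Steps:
((l - 1*23) - 22)*(-22) = ((18 - 1*23) - 22)*(-22) = ((18 - 23) - 22)*(-22) = (-5 - 22)*(-22) = -27*(-22) = 594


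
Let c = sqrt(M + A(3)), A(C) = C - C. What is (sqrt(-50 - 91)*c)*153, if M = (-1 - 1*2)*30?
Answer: -459*sqrt(1410) ≈ -17235.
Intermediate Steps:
M = -90 (M = (-1 - 2)*30 = -3*30 = -90)
A(C) = 0
c = 3*I*sqrt(10) (c = sqrt(-90 + 0) = sqrt(-90) = 3*I*sqrt(10) ≈ 9.4868*I)
(sqrt(-50 - 91)*c)*153 = (sqrt(-50 - 91)*(3*I*sqrt(10)))*153 = (sqrt(-141)*(3*I*sqrt(10)))*153 = ((I*sqrt(141))*(3*I*sqrt(10)))*153 = -3*sqrt(1410)*153 = -459*sqrt(1410)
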